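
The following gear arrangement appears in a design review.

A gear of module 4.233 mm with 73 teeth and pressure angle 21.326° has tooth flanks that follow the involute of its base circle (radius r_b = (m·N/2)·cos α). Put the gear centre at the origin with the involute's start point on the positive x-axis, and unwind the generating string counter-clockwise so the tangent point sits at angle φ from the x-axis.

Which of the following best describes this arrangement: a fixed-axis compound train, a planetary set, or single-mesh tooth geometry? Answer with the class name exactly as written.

single-mesh tooth geometry

class = single-mesh tooth geometry [base-circle involute, m = 4.233, 73T]
classification: single-mesh tooth geometry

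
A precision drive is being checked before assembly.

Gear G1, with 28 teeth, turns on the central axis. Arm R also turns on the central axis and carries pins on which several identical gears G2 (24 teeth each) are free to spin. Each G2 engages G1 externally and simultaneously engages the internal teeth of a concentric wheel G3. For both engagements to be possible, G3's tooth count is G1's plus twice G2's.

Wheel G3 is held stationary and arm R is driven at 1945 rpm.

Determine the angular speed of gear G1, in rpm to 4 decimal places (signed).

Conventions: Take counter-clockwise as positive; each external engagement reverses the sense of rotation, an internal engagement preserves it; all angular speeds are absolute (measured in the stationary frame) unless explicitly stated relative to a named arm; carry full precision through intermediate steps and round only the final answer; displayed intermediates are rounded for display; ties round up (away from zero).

topology: planetary set — G1 28T / G2 24T / G3 76T, arm = carrier (Willis)
normalise by the input: solve with ω_arm = 1, then scale by 1945 rpm
ring teeth: 28 + 2·24 = 76
28(ω_sun−ω_arm) = −76(ω_ring−ω_arm),  ω_ring = 0, ω_arm = 1
ω_sun = 1 − (76/28)(0−1) = 26/7
scale: ω_sun = 26/7 × 1945 rpm = +7224.2857 rpm

+7224.2857 rpm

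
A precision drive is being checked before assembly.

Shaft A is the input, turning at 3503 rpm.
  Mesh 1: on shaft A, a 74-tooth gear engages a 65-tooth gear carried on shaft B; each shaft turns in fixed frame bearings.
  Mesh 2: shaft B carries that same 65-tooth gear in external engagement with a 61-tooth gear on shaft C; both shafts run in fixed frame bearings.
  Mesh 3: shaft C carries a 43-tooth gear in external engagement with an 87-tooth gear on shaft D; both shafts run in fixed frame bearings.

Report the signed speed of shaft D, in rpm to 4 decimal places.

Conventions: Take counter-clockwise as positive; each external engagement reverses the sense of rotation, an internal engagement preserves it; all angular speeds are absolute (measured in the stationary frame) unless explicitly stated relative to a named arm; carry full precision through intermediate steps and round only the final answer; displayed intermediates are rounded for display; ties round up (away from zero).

topology: fixed-axis compound train — 3 meshes, A→D
mesh 1 [74T→65T]: ω = 3503.0000×74/65 = 3988.0308 rpm, sense flips to −
mesh 2 [65T→61T]: ω = 3988.0308×65/61 = 4249.5410 rpm, sense flips to +
mesh 3 [43T→87T]: ω = 4249.5410×43/87 = 2100.3478 rpm, sense flips to −
signed output speed = -2100.3478 rpm

-2100.3478 rpm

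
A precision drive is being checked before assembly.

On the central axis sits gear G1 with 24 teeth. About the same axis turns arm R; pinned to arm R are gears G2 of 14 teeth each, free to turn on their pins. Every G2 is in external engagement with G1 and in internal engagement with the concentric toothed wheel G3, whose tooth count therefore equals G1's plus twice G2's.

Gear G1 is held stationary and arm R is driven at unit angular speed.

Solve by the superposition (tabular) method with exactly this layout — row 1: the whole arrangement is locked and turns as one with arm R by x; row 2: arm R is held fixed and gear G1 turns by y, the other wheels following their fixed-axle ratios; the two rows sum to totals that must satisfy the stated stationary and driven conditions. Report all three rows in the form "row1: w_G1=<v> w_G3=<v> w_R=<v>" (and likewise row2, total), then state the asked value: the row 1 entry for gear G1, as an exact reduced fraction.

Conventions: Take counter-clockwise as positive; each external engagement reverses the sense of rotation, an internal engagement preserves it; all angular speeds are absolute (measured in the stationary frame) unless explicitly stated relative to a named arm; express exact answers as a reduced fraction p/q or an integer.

topology: planetary set — G1 24T / G2 14T / G3 52T, arm = carrier (Willis)
superposition row 1 [locked train]: every member turns x
superposition row 2 [arm held]: sun y, ring −(24/52)·y, arm 0
boundary: total ω_sun = x + y = 0 and total ω_arm = x = 1  ⇒  y = -1, x = 1
row 2 ring = −(24/52)·(-1) = 6/13
totals (row 1 + row 2): sun 1 + (-1) = 0, ring 1 + 6/13 = 19/13, arm 1 + 0 = 1
asked cell (row1, sun) = 1

row1: w_G1=1 w_G3=1 w_R=1
row2: w_G1=-1 w_G3=6/13 w_R=0
total: w_G1=0 w_G3=19/13 w_R=1
asked value: 1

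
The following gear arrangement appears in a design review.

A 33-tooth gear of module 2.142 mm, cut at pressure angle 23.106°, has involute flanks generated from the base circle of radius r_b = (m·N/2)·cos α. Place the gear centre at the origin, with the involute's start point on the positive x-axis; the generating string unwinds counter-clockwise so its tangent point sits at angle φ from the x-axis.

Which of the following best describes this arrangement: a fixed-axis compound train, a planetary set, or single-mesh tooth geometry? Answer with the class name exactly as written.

class = single-mesh tooth geometry [base-circle involute, m = 2.142, 33T]
classification: single-mesh tooth geometry

single-mesh tooth geometry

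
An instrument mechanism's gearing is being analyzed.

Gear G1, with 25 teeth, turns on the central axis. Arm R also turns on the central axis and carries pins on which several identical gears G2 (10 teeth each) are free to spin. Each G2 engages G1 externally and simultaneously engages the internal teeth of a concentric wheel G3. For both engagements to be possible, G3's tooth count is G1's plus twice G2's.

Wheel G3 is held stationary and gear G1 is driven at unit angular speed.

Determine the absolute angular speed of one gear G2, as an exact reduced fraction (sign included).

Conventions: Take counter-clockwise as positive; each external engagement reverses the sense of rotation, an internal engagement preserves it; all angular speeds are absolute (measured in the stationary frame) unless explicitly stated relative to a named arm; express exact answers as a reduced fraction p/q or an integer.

-5/4

topology: planetary set — G1 25T / G2 10T / G3 45T, arm = carrier (Willis)
ring teeth: 25 + 2·10 = 45
25(ω_sun−ω_arm) = −45(ω_ring−ω_arm),  ω_ring = 0, ω_sun = 1
25(1−ω_arm) = −45(0−ω_arm)  ⇒  70·ω_arm = 25  ⇒  ω_arm = 5/14
sun–planet mesh: 25·(1−5/14) = −10·(ω_p−ω_arm)  ⇒  ω_p−ω_arm = -45/28
ω_p = 5/14 − 45/28 = -5/4
exact speed ratio = -5/4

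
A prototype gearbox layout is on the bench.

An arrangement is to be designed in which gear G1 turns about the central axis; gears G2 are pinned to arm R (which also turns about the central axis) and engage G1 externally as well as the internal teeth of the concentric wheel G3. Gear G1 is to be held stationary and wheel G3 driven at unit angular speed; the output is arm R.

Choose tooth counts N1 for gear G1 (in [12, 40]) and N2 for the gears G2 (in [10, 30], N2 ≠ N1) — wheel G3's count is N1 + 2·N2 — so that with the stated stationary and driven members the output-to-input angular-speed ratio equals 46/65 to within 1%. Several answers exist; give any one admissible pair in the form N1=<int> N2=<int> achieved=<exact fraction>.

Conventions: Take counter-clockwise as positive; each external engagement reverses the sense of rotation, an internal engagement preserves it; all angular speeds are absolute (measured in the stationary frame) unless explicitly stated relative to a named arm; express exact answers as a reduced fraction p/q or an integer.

N1=38 N2=27 achieved=46/65

design class (target 46/65): planetary set
Willis with ω_sun = 0: ω_arm/ω_ring = N3/(N1+N3); set equal to 46/65  ⇒  N3/N1 = (46/65)/(1 − 46/65) = 46/19
N3 = N1 + 2·N2  ⇒  N2/N1 = (N3/N1 − 1)/2 = (46/19 − 1)/2 = 27/38
smallest multiple with N1 ≥ 12 and N2 ≥ 10: k = 1  ⇒  N1 = 1·38 = 38, N2 = 1·27 = 27 (N1 ≤ 40, N2 ≤ 30, N2 ≠ N1 ✓), N3 = 38 + 2·27 = 92
check: N3/(N1+N3) with N1 = 38, N3 = 92 gives 46/65; |achieved − target| = 0 ≤ 23/3250 ✓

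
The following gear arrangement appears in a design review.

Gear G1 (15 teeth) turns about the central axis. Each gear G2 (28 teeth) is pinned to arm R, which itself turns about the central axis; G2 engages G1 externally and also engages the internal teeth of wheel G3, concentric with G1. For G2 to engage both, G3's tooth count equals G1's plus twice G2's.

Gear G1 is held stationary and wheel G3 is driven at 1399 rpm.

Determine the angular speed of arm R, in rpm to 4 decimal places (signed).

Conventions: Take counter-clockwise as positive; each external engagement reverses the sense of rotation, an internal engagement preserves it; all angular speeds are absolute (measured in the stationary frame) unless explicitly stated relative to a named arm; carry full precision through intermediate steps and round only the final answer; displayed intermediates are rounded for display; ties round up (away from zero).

+1154.9884 rpm

topology: planetary set — G1 15T / G2 28T / G3 71T, arm = carrier (Willis)
normalise by the input: solve with ω_ring = 1, then scale by 1399 rpm
ring teeth: 15 + 2·28 = 71
15(ω_sun−ω_arm) = −71(ω_ring−ω_arm),  ω_sun = 0, ω_ring = 1
15(0−ω_arm) = −71(1−ω_arm)  ⇒  86·ω_arm = 71  ⇒  ω_arm = 71/86
scale: ω_arm = 71/86 × 1399 rpm = +1154.9884 rpm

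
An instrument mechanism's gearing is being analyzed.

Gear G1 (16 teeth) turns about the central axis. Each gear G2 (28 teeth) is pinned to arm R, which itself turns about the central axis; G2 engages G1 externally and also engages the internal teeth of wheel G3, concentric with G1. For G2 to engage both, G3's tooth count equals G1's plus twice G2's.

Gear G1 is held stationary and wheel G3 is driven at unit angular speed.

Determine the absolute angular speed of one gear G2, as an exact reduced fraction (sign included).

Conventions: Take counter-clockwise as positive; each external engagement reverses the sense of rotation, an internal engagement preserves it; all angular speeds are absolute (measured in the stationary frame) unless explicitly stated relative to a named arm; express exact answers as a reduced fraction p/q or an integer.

9/7

recognized (axles ride arm R): planetary set, 16/28/72 teeth
ring teeth: 16 + 2·28 = 72
16(ω_sun−ω_arm) = −72(ω_ring−ω_arm),  ω_sun = 0, ω_ring = 1
16(0−ω_arm) = −72(1−ω_arm)  ⇒  88·ω_arm = 72  ⇒  ω_arm = 9/11
sun–planet mesh: 16·(0−9/11) = −28·(ω_p−ω_arm)  ⇒  ω_p−ω_arm = 36/77
ω_p = 9/11 + 36/77 = 9/7
exact speed ratio = 9/7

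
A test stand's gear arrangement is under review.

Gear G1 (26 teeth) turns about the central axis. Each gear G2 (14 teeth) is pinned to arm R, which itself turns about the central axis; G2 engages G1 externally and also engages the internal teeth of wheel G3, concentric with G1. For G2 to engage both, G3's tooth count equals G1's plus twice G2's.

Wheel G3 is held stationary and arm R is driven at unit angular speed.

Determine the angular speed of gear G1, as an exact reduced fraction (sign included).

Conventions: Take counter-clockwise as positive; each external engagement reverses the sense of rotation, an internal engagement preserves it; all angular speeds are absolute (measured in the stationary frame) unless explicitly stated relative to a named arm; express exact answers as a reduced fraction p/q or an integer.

40/13

topology: planetary set — G1 26T / G2 14T / G3 54T, arm = carrier (Willis)
ring teeth: 26 + 2·14 = 54
26(ω_sun−ω_arm) = −54(ω_ring−ω_arm),  ω_ring = 0, ω_arm = 1
ω_sun = 1 − (54/26)(0−1) = 40/13
exact speed ratio = 40/13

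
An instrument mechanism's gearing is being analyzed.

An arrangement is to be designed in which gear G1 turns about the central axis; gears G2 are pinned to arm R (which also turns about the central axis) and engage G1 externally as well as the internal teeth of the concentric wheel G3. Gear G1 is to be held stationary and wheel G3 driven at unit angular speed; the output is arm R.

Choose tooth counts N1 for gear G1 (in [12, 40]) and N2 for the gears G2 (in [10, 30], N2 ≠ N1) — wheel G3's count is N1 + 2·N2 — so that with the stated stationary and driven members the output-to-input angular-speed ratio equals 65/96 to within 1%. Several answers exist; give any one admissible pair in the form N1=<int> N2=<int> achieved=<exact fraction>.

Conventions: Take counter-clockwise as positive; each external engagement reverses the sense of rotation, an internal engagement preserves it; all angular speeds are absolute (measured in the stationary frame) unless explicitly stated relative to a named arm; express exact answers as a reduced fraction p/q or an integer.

design class (target 65/96): planetary set
Willis with ω_sun = 0: ω_arm/ω_ring = N3/(N1+N3); set equal to 65/96  ⇒  N3/N1 = (65/96)/(1 − 65/96) = 65/31
N3 = N1 + 2·N2  ⇒  N2/N1 = (N3/N1 − 1)/2 = (65/31 − 1)/2 = 17/31
smallest multiple with N1 ≥ 12 and N2 ≥ 10: k = 1  ⇒  N1 = 1·31 = 31, N2 = 1·17 = 17 (N1 ≤ 40, N2 ≤ 30, N2 ≠ N1 ✓), N3 = 31 + 2·17 = 65
check: N3/(N1+N3) with N1 = 31, N3 = 65 gives 65/96; |achieved − target| = 0 ≤ 13/1920 ✓

N1=31 N2=17 achieved=65/96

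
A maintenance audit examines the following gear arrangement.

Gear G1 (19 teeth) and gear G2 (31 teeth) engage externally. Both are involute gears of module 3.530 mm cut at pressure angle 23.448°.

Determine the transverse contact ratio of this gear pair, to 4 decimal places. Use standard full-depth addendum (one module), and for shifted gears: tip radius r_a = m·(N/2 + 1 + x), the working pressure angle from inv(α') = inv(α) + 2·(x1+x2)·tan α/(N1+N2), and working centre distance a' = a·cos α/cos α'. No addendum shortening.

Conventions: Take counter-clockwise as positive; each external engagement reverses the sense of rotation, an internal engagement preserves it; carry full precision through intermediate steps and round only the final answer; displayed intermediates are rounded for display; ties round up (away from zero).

topology: single-mesh involute geometry — m = 3.530, 19T/31T pair
base radii: r_b1 = 30.765733, r_b2 = 50.196722
tip radii: r_a1 = 37.065000, r_a2 = 58.245000
no profile shift: α' = α, a' = a
action lengths: √(r_a1²−r_b1²) = 20.670847, √(r_a2²−r_b2²) = 29.542666
base pitch p_b = π·m·cos α = 10.174042
CR = (20.670847 + 29.542666 − 88.250000·sin 23.44800°)/10.174042 = 1.483911
contact ratio ≈ 1.4839

1.4839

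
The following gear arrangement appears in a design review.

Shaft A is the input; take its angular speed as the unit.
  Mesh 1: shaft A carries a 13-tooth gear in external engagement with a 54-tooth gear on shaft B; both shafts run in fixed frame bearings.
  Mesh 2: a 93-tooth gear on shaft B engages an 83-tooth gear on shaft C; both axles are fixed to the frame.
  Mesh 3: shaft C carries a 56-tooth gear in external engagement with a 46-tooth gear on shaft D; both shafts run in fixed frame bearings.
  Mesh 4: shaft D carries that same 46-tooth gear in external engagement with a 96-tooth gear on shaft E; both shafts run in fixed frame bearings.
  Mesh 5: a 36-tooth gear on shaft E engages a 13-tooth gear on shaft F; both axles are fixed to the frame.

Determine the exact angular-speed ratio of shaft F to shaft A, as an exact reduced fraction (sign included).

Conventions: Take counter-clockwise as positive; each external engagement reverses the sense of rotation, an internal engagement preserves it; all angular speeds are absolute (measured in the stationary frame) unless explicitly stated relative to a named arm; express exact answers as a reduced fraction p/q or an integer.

class = fixed-axis compound train [5 meshes; 5 ratios multiply, 5 sense flips]
mesh 1 [13T→54T]: running ratio 13/54, sense −
mesh 2 [93T→83T]: running ratio 403/1494, sense +
mesh 3 [56T→46T]: running ratio 5642/17181, sense −
mesh 4 [46T→96T]: running ratio 2821/17928, sense +
mesh 5 [36T→13T]: running ratio 217/498, sense −
ω_out/ω_in = -217/498

-217/498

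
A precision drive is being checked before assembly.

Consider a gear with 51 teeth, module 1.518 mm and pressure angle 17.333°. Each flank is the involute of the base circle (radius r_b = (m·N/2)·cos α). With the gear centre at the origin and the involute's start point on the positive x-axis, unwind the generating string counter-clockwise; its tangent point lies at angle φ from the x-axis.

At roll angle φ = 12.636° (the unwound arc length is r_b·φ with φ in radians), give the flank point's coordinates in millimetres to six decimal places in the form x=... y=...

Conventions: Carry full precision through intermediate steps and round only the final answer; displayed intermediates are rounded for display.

x=37.838915 y=0.131478

single-mesh involute tooth geometry (51T wheel at module 1.518)
pitch radius r_p = m·N/2 = 1.518·51/2 = 38.709000
base radius r_b = r_p·cos α = 38.709000·cos 17.333° = 36.951200
roll angle φ = 12.636° = 0.22053980 rad
x = r_b·(cos φ + φ·sin φ) = 37.838915
y = r_b·(sin φ − φ·cos φ) = 0.131478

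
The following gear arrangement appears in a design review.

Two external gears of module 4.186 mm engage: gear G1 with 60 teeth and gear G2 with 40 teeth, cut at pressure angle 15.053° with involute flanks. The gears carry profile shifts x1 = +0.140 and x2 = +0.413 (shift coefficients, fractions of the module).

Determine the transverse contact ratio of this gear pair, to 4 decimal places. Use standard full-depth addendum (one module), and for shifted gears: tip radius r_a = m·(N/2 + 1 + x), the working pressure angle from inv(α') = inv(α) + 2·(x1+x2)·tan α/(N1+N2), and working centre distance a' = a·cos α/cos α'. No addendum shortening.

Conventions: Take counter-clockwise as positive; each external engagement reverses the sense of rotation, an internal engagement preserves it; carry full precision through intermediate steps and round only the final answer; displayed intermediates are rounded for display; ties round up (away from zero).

recognized (one external pair, fixed centres): single-mesh tooth geometry, m = 4.186, N1 = 60, N2 = 40
base radii: r_b1 = 121.270848, r_b2 = 80.847232
tip radii: r_a1 = 130.352040, r_a2 = 89.634818
inv(α') = inv(15.053°) + 2·(+0.140+0.413)·tan α/(60+40) = 0.00919095  ⇒  α' = 17.10126°
a' = a·cos α / cos α' = 209.3000·cos 15.053°/cos 17.10126° = 211.467802
action lengths: √(r_a1²−r_b1²) = 47.802048, √(r_a2²−r_b2²) = 38.705629
base pitch p_b = π·m·cos α = 12.699453
CR = (47.802048 + 38.705629 − 211.467802·sin 17.10126°)/12.699453 = 1.915292
contact ratio ≈ 1.9153

1.9153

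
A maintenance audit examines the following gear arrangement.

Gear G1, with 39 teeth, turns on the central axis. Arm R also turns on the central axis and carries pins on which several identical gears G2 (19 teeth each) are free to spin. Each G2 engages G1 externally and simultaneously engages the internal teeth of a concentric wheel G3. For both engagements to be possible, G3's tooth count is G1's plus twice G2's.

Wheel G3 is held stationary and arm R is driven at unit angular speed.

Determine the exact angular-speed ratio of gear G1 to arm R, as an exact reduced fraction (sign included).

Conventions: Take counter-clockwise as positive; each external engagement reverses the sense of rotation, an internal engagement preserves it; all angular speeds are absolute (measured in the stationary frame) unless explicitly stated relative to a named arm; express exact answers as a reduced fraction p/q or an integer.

116/39

recognized (axles ride arm R): planetary set, 39/19/77 teeth
ring teeth: 39 + 2·19 = 77
39(ω_sun−ω_arm) = −77(ω_ring−ω_arm),  ω_ring = 0, ω_arm = 1
ω_sun = 1 − (77/39)(0−1) = 116/39
ω_out/ω_in = 116/39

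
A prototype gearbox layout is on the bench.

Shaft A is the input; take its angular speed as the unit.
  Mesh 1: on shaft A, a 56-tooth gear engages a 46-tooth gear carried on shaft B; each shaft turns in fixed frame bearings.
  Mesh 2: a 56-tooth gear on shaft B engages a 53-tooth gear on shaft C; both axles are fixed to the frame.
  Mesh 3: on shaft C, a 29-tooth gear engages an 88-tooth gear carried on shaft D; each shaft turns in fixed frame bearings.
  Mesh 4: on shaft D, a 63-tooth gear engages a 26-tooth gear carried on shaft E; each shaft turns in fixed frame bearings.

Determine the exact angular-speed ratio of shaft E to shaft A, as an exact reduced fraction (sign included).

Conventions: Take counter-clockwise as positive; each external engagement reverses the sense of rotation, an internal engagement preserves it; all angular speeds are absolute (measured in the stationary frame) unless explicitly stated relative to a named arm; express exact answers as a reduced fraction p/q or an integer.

179046/174317

class = fixed-axis compound train [4 meshes; 4 ratios multiply, 4 sense flips]
mesh 1 [56T→46T]: running ratio 28/23, sense −
mesh 2 [56T→53T]: running ratio 1568/1219, sense +
mesh 3 [29T→88T]: running ratio 5684/13409, sense −
mesh 4 [63T→26T]: running ratio 179046/174317, sense +
ω_out/ω_in = 179046/174317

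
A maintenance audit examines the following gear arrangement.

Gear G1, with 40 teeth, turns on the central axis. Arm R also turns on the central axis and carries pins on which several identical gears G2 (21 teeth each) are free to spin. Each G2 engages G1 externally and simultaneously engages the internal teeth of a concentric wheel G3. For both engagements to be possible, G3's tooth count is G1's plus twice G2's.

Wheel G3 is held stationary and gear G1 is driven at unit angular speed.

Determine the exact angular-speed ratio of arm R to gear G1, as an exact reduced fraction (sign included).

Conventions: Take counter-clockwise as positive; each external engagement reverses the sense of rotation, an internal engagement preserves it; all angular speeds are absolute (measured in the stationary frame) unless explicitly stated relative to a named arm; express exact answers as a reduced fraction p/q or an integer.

topology: planetary set — G1 40T / G2 21T / G3 82T, arm = carrier (Willis)
ring teeth: 40 + 2·21 = 82
40(ω_sun−ω_arm) = −82(ω_ring−ω_arm),  ω_ring = 0, ω_sun = 1
40(1−ω_arm) = −82(0−ω_arm)  ⇒  122·ω_arm = 40  ⇒  ω_arm = 20/61
ω_out/ω_in = 20/61

20/61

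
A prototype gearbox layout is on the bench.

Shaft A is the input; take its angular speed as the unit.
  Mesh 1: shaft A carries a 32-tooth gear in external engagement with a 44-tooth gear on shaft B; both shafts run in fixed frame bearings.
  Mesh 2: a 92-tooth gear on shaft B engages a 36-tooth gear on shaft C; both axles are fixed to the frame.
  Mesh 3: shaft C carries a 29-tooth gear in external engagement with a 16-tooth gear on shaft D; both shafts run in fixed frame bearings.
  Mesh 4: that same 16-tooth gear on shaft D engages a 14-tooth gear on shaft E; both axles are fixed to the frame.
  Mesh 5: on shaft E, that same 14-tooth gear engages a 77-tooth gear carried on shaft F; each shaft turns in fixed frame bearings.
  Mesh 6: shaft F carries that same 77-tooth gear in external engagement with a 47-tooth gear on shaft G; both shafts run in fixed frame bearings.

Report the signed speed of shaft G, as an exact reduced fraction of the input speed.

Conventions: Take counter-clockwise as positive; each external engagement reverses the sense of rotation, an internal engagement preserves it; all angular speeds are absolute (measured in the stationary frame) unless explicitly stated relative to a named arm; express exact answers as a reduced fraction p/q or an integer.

6-mesh fixed-axis compound train (all bearings frame-fixed)
mesh 1 [32T→44T]: |ω|/ω_in = 1×32/44 = 8/11, sense flips to −
mesh 2 [92T→36T]: |ω|/ω_in = (8/11)×92/36 = 184/99, sense flips to +
mesh 3 [29T→16T]: |ω|/ω_in = (184/99)×29/16 = 667/198, sense flips to −
mesh 4 [16T→14T]: |ω|/ω_in = (667/198)×16/14 = 2668/693, sense flips to +
mesh 5 [14T→77T]: |ω|/ω_in = (2668/693)×14/77 = 5336/7623, sense flips to −
mesh 6 [77T→47T]: |ω|/ω_in = (5336/7623)×77/47 = 5336/4653, sense flips to +
signed output speed (× input speed) = 5336/4653

5336/4653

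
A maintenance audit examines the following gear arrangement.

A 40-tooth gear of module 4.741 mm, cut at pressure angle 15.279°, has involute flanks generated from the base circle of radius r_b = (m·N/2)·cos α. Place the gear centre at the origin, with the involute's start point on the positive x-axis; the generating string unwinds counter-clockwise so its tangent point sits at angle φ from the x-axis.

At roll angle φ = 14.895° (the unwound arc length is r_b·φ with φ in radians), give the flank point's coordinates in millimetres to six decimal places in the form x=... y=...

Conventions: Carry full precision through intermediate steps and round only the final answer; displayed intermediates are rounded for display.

x=94.507318 y=0.532067

recognized (one wheel, involute flank): single-mesh tooth geometry, m = 4.741, N = 40
pitch radius r_p = m·N/2 = 4.741·40/2 = 94.820000
base radius r_b = r_p·cos α = 94.820000·cos 15.279° = 91.468499
roll angle φ = 14.895° = 0.25996679 rad
x = r_b·(cos φ + φ·sin φ) = 94.507318
y = r_b·(sin φ − φ·cos φ) = 0.532067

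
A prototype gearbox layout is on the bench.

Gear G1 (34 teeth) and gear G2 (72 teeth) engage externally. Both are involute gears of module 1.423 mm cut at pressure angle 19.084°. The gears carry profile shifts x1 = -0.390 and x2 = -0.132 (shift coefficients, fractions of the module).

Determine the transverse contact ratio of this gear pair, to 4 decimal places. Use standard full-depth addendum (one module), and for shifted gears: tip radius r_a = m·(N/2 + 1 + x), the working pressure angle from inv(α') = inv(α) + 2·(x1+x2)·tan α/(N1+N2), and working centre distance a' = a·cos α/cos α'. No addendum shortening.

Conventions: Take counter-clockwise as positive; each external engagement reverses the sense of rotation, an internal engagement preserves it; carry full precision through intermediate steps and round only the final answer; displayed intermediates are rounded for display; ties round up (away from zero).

topology: single-mesh involute geometry — m = 1.423, 34T/72T pair
base radii: r_b1 = 22.861469, r_b2 = 48.412522
tip radii: r_a1 = 25.059030, r_a2 = 52.463164
inv(α') = inv(19.084°) + 2·(-0.390-0.132)·tan α/(34+72) = 0.00948224  ⇒  α' = 17.27568°
a' = a·cos α / cos α' = 75.4190·cos 19.084°/cos 17.27568° = 74.641289
action lengths: √(r_a1²−r_b1²) = 10.261980, √(r_a2²−r_b2²) = 20.214136
base pitch p_b = π·m·cos α = 4.224790
CR = (10.261980 + 20.214136 − 74.641289·sin 17.27568°)/4.224790 = 1.966943
contact ratio ≈ 1.9669

1.9669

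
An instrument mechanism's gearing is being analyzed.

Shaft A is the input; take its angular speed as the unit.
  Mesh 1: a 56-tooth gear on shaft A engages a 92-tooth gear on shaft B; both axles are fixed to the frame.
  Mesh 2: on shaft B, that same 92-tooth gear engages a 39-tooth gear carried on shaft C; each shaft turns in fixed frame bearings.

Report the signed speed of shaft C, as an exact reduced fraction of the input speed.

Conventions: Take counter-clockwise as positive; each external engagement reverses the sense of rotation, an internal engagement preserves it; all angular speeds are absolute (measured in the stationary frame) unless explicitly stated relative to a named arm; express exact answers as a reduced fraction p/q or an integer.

2-mesh fixed-axis compound train (all bearings frame-fixed)
mesh 1 [56T→92T]: |ω|/ω_in = 1×56/92 = 14/23, sense flips to −
mesh 2 [92T→39T]: |ω|/ω_in = (14/23)×92/39 = 56/39, sense flips to +
signed output speed (× input speed) = 56/39

56/39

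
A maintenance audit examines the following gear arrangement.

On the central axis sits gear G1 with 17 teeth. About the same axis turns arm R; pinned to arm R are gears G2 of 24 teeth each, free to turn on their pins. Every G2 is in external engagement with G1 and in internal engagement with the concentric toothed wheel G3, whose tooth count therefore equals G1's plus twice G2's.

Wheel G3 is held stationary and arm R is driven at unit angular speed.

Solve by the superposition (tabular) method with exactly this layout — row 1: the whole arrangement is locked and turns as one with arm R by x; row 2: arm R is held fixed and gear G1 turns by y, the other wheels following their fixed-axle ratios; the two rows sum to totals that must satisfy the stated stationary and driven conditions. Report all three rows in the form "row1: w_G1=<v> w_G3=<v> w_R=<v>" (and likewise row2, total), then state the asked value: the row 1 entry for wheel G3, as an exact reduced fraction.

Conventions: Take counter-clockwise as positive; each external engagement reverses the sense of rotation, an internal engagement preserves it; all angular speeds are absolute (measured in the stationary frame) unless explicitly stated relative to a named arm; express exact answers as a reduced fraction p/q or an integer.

recognized (axles ride arm R): planetary set, 17/24/65 teeth
row 1 (train locked, turned with arm): all members turn x
superposition row 2 [arm held]: sun y, ring −(17/65)·y, arm 0
boundary: total ω_ring = x − (17/65)·y = 0 and total ω_arm = x = 1  ⇒  y = 65/17, x = 1
row 2 ring = −(17/65)·65/17 = -1
totals (row 1 + row 2): sun 1 + 65/17 = 82/17, ring 1 + (-1) = 0, arm 1 + 0 = 1
asked cell (row1, ring) = 1

row1: w_G1=1 w_G3=1 w_R=1
row2: w_G1=65/17 w_G3=-1 w_R=0
total: w_G1=82/17 w_G3=0 w_R=1
asked value: 1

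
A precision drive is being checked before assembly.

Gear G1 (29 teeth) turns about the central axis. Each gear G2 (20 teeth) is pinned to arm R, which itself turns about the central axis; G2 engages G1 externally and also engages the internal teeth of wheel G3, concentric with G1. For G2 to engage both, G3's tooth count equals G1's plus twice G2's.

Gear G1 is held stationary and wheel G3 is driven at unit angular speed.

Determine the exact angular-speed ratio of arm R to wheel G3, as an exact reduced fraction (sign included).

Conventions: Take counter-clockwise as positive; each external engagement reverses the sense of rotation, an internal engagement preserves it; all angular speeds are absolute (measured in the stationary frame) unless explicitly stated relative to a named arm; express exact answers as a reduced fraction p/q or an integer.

recognized (axles ride arm R): planetary set, 29/20/69 teeth
ring teeth: 29 + 2·20 = 69
29(ω_sun−ω_arm) = −69(ω_ring−ω_arm),  ω_sun = 0, ω_ring = 1
29(0−ω_arm) = −69(1−ω_arm)  ⇒  98·ω_arm = 69  ⇒  ω_arm = 69/98
ω_out/ω_in = 69/98

69/98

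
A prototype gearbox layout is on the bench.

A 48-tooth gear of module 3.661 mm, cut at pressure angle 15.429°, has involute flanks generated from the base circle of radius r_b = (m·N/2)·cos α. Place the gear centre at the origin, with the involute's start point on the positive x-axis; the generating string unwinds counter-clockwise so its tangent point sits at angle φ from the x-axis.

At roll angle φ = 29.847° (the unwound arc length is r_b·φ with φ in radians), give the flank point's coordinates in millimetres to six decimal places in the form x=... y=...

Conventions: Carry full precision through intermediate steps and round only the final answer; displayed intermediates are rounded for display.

single-mesh involute tooth geometry (48T wheel at module 3.661)
pitch radius r_p = m·N/2 = 3.661·48/2 = 87.864000
base radius r_b = r_p·cos α = 87.864000·cos 15.429° = 84.697458
roll angle φ = 29.847° = 0.52092842 rad
x = r_b·(cos φ + φ·sin φ) = 95.421518
y = r_b·(sin φ − φ·cos φ) = 3.883756

x=95.421518 y=3.883756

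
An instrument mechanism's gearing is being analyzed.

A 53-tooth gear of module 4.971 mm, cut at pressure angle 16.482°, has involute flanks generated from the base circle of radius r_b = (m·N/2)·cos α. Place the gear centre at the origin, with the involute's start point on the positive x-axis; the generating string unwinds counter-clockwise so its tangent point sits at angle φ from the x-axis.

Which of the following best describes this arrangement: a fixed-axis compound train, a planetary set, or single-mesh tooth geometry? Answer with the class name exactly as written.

single-mesh tooth geometry

single-mesh involute tooth geometry (53T wheel at module 4.971)
classification: single-mesh tooth geometry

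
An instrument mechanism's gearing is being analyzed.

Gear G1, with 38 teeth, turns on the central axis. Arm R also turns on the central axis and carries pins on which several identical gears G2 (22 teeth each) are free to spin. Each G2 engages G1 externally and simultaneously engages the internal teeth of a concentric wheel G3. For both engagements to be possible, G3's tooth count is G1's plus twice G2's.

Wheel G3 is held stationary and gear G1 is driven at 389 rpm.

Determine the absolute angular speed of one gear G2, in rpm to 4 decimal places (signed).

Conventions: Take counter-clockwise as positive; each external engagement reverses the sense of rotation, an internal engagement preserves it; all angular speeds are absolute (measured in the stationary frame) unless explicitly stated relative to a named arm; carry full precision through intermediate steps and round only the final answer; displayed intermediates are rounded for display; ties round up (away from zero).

-335.9545 rpm

class = planetary set [G3 = 38+2·22 = 82; Willis about the carrier]
normalise by the input: solve with ω_sun = 1, then scale by 389 rpm
ring teeth: 38 + 2·22 = 82
38(ω_sun−ω_arm) = −82(ω_ring−ω_arm),  ω_ring = 0, ω_sun = 1
38(1−ω_arm) = −82(0−ω_arm)  ⇒  120·ω_arm = 38  ⇒  ω_arm = 19/60
sun–planet mesh: 38·(1−19/60) = −22·(ω_p−ω_arm)  ⇒  ω_p−ω_arm = -779/660
ω_p = 19/60 − 779/660 = -19/22
scale: ω_p = -19/22 × 389 rpm = -335.9545 rpm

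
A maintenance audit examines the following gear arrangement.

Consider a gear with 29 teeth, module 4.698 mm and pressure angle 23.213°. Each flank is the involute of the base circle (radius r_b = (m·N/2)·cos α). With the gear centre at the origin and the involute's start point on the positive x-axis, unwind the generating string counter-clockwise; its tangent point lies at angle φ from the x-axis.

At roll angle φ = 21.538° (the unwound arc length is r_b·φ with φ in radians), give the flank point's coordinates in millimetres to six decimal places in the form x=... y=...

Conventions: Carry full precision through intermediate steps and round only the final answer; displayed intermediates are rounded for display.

class = single-mesh tooth geometry [base-circle involute, m = 4.698, 29T]
pitch radius r_p = m·N/2 = 4.698·29/2 = 68.121000
base radius r_b = r_p·cos α = 68.121000·cos 23.213° = 62.606328
roll angle φ = 21.538° = 0.37590901 rad
x = r_b·(cos φ + φ·sin φ) = 66.874661
y = r_b·(sin φ − φ·cos φ) = 1.092939

x=66.874661 y=1.092939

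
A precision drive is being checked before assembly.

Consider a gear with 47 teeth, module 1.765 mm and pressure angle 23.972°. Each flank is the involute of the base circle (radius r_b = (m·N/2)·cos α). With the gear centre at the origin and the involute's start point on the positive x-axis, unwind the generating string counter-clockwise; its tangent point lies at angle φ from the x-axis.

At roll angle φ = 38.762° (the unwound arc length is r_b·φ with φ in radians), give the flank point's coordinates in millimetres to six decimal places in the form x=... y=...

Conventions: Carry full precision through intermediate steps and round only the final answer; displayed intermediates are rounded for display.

recognized (one wheel, involute flank): single-mesh tooth geometry, m = 1.765, N = 47
pitch radius r_p = m·N/2 = 1.765·47/2 = 41.477500
base radius r_b = r_p·cos α = 41.477500·cos 23.972° = 37.899822
roll angle φ = 38.762° = 0.67652452 rad
x = r_b·(cos φ + φ·sin φ) = 45.605479
y = r_b·(sin φ − φ·cos φ) = 3.735578

x=45.605479 y=3.735578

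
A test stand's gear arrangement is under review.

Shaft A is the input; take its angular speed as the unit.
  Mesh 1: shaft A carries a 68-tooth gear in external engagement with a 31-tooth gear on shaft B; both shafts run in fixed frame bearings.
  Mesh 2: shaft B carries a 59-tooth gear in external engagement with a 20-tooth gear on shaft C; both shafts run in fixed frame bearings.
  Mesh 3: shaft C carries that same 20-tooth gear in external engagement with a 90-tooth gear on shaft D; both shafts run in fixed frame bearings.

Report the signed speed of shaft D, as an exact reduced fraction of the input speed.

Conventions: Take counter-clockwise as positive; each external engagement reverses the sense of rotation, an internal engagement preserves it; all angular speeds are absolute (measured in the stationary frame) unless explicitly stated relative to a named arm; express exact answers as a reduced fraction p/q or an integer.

-2006/1395

3-mesh fixed-axis compound train (all bearings frame-fixed)
mesh 1 [68T→31T]: |ω|/ω_in = 1×68/31 = 68/31, sense flips to −
mesh 2 [59T→20T]: |ω|/ω_in = (68/31)×59/20 = 1003/155, sense flips to +
mesh 3 [20T→90T]: |ω|/ω_in = (1003/155)×20/90 = 2006/1395, sense flips to −
signed output speed (× input speed) = -2006/1395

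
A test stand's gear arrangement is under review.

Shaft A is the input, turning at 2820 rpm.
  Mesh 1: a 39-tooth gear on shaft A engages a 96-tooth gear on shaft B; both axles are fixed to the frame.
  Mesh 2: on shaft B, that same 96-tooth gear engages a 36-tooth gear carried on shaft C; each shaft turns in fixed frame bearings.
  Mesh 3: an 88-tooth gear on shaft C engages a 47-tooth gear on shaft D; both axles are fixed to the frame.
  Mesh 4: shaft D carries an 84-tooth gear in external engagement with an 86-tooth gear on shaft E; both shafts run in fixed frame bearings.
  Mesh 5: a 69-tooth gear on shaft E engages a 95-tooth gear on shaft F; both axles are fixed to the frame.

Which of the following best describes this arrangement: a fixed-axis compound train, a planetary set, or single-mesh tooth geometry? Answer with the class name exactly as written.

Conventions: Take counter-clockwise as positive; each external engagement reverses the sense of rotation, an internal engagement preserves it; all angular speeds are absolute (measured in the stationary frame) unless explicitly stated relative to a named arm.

fixed-axis compound train

topology: fixed-axis compound train — 5 meshes, A→F
classification: fixed-axis compound train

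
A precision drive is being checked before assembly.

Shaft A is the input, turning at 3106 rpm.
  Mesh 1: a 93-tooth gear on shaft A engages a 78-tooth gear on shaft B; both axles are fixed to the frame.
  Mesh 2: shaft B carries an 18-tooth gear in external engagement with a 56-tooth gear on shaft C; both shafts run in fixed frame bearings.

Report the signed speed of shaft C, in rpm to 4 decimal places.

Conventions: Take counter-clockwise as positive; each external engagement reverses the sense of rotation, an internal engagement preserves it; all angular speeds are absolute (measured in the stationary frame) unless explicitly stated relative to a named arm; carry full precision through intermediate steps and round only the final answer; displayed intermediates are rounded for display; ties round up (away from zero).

+1190.3489 rpm

recognized (3 fixed axles, 2 meshes): fixed-axis compound train
mesh 1 [93T→78T]: ω = 3106.0000×93/78 = 3703.3077 rpm, sense flips to −
mesh 2 [18T→56T]: ω = 3703.3077×18/56 = 1190.3489 rpm, sense flips to +
signed output speed = +1190.3489 rpm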